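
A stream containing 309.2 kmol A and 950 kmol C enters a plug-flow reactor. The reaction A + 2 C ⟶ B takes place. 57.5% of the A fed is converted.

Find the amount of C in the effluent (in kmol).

A reacted = 0.575 × 309.2 = 177.8 kmol; ν_A = −1, so ξ = 177.8/1 = 177.8 kmol.
Outlet amounts (n = n₀ + ν ξ):
  A: 309.2 − 1(177.8) = 131.4
  C: 950 − 2(177.8) = 594.4
  B: 0 + 1(177.8) = 177.8

594 kmol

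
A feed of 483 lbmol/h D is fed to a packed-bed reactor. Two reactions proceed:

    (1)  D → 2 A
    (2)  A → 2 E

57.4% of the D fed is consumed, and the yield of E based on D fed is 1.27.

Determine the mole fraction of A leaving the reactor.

Conversion of D: D consumed = 1ξ₁ = 0.574 × 483 → ξ₁ = 277.2 lbmol/h.
Yield of E: 2ξ₂ / 483 = 1.27 → ξ₂ = 306.7 lbmol/h.
Outlet amounts (n = n₀ + Σ ν·ξ):
  D: 483 − 1(277.2) = 205.8
  A: 0 + 2(277.2) − 1(306.7) = 247.8
  E: 0 + 2(306.7) = 613.4
Total out = 1067 lbmol/h; y_A = 247.8 / 1067 = 0.2322.

0.232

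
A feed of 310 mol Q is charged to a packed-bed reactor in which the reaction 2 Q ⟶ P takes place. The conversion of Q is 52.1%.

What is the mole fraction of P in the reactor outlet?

0.352

Q reacted = 0.521 × 310 = 161.5 mol; ν_Q = −2, so ξ = 161.5/2 = 80.76 mol.
Outlet amounts (n = n₀ + ν ξ):
  Q: 310 − 2(80.76) = 148.5
  P: 0 + 1(80.76) = 80.76
Total out = 229.2 mol; y_P = 80.76 / 229.2 = 0.3523.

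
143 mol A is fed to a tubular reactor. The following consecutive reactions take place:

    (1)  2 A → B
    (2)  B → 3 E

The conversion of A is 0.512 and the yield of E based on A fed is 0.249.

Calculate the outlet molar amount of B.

Conversion of A: A consumed = 2ξ₁ = 0.512 × 143 → ξ₁ = 36.61 mol.
Yield of E: 3ξ₂ / 143 = 0.249 → ξ₂ = 11.87 mol.
Outlet amounts (n = n₀ + Σ ν·ξ):
  A: 143 − 2(36.61) = 69.78
  B: 0 + 1(36.61) − 1(11.87) = 24.74
  E: 0 + 3(11.87) = 35.61

24.7 mol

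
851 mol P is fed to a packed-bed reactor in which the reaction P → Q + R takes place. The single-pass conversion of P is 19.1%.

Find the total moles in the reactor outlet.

1010 mol

P reacted = 0.191 × 851 = 162.5 mol; ν_P = −1, so ξ = 162.5/1 = 162.5 mol.
Outlet amounts (n = n₀ + ν ξ):
  P: 851 − 1(162.5) = 688.5
  Q: 0 + 1(162.5) = 162.5
  R: 0 + 1(162.5) = 162.5
Total out = 688.5 + 162.5 + 162.5 = 1014 mol.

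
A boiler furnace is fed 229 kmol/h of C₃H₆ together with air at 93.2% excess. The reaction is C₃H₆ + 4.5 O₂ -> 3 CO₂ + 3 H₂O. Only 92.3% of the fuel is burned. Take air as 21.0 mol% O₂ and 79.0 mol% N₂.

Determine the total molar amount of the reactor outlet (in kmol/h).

Stoichiometric O₂ = 4.5 × 229 = 1030 kmol/h; O₂ fed = 1030 × 1.932 = 1991 kmol/h.
N₂ fed = 1991 × 79/21 = 7490 kmol/h.
Fuel reacted = 0.923 × 229 → ξ = 211.4 kmol/h.
Outlet (n = n₀ + ν ξ):
  C₃H₆: 229 − 1(211.4) = 17.63
  O₂: 1991 − 4.5(211.4) = 1040
  N₂: 7490 (inert)
  CO₂: 0 + 3(211.4) = 634.1
  H₂O: 0 + 3(211.4) = 634.1
Total out = 17.63 + 1040 + 7490 + 634.1 + 634.1 = 9815 kmol/h.

9820 kmol/h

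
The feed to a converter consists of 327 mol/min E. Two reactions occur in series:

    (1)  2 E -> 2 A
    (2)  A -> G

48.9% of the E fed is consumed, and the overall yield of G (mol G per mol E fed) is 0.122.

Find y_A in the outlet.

0.367

Conversion of E: E consumed = 2ξ₁ = 0.489 × 327 → ξ₁ = 79.95 mol/min.
Yield of G: 1ξ₂ / 327 = 0.122 → ξ₂ = 39.89 mol/min.
Outlet amounts (n = n₀ + Σ ν·ξ):
  E: 327 − 2(79.95) = 167.1
  A: 0 + 2(79.95) − 1(39.89) = 120
  G: 0 + 1(39.89) = 39.89
Total out = 327 mol/min; y_A = 120 / 327 = 0.367.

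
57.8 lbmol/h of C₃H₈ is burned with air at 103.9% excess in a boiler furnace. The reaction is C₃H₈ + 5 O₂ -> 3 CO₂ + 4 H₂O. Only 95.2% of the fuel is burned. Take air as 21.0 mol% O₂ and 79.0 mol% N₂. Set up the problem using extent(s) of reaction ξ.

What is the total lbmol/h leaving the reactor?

Stoichiometric O₂ = 5 × 57.8 = 289 lbmol/h; O₂ fed = 289 × 2.039 = 589.3 lbmol/h.
N₂ fed = 589.3 × 79/21 = 2217 lbmol/h.
Fuel reacted = 0.952 × 57.8 → ξ = 55.03 lbmol/h.
Outlet (n = n₀ + ν ξ):
  C₃H₈: 57.8 − 1(55.03) = 2.774
  O₂: 589.3 − 5(55.03) = 314.1
  N₂: 2217 (inert)
  CO₂: 0 + 3(55.03) = 165.1
  H₂O: 0 + 4(55.03) = 220.1
Total out = 2.774 + 314.1 + 2217 + 165.1 + 220.1 = 2919 lbmol/h.

2920 lbmol/h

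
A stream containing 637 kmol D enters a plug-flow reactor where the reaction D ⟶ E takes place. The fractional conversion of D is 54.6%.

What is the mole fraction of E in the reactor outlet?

D reacted = 0.546 × 637 = 347.8 kmol; ν_D = −1, so ξ = 347.8/1 = 347.8 kmol.
Outlet amounts (n = n₀ + ν ξ):
  D: 637 − 1(347.8) = 289.2
  E: 0 + 1(347.8) = 347.8
Total out = 637 kmol; y_E = 347.8 / 637 = 0.546.

0.546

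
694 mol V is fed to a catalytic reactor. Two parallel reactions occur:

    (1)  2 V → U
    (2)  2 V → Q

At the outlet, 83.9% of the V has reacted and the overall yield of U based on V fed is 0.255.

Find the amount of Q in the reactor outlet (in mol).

Yield of U: 1ξ₁ / 694 = 0.255 → ξ₁ = 177 mol.
Conversion of V: 2ξ₁ + 2ξ₂ = 0.839 × 694 = 582.3 → ξ₂ = 114.2 mol.
Outlet amounts (n = n₀ + Σ ν·ξ):
  V: 694 − 2(177) − 2(114.2) = 111.7
  U: 0 + 1(177) = 177
  Q: 0 + 1(114.2) = 114.2

114 mol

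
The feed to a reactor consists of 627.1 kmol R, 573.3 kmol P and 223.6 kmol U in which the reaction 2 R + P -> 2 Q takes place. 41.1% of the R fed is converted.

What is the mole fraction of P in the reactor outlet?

R reacted = 0.411 × 627.1 = 257.7 kmol; ν_R = −2, so ξ = 257.7/2 = 128.9 kmol.
Outlet amounts (n = n₀ + ν ξ):
  R: 627.1 − 2(128.9) = 369.4
  P: 573.3 − 1(128.9) = 444.4
  Q: 0 + 2(128.9) = 257.7
  U: 223.6 (inert)
Total out = 1295 kmol; y_P = 444.4 / 1295 = 0.3432.

0.343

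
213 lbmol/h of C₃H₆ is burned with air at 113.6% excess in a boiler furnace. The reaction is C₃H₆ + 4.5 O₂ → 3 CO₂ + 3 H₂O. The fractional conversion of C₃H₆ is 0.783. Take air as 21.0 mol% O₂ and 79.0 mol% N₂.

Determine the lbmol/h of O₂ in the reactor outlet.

1300 lbmol/h

Stoichiometric O₂ = 4.5 × 213 = 958.5 lbmol/h; O₂ fed = 958.5 × 2.136 = 2047 lbmol/h.
N₂ fed = 2047 × 79/21 = 7702 lbmol/h.
Fuel reacted = 0.783 × 213 → ξ = 166.8 lbmol/h.
Outlet (n = n₀ + ν ξ):
  C₃H₆: 213 − 1(166.8) = 46.22
  O₂: 2047 − 4.5(166.8) = 1297
  N₂: 7702 (inert)
  CO₂: 0 + 3(166.8) = 500.3
  H₂O: 0 + 3(166.8) = 500.3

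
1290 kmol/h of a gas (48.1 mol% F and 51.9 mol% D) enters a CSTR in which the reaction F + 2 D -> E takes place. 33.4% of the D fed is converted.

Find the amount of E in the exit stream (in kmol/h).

112 kmol/h

D reacted = 0.334 × 669.5 = 223.6 kmol/h; ν_D = −2, so ξ = 223.6/2 = 111.8 kmol/h.
Outlet amounts (n = n₀ + ν ξ):
  F: 620.5 − 1(111.8) = 508.7
  D: 669.5 − 2(111.8) = 445.9
  E: 0 + 1(111.8) = 111.8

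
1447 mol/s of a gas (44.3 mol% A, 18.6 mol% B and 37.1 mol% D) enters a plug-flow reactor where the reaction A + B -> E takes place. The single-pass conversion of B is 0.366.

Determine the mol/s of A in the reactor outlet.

543 mol/s

B reacted = 0.366 × 269.1 = 98.51 mol/s; ν_B = −1, so ξ = 98.51/1 = 98.51 mol/s.
Outlet amounts (n = n₀ + ν ξ):
  A: 641 − 1(98.51) = 542.5
  B: 269.1 − 1(98.51) = 170.6
  E: 0 + 1(98.51) = 98.51
  D: 536.8 (inert)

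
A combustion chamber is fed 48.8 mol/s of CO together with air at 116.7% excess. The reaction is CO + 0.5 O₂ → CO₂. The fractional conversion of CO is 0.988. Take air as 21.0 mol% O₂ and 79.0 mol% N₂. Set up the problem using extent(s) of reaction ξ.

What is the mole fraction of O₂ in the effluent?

0.104

Stoichiometric O₂ = 0.5 × 48.8 = 24.4 mol/s; O₂ fed = 24.4 × 2.167 = 52.87 mol/s.
N₂ fed = 52.87 × 79/21 = 198.9 mol/s.
Fuel reacted = 0.988 × 48.8 → ξ = 48.21 mol/s.
Outlet (n = n₀ + ν ξ):
  CO: 48.8 − 1(48.21) = 0.5856
  O₂: 52.87 − 0.5(48.21) = 28.77
  N₂: 198.9 (inert)
  CO₂: 0 + 1(48.21) = 48.21
Total out = 276.5 mol/s; y_O₂ = 28.77 / 276.5 = 0.1041.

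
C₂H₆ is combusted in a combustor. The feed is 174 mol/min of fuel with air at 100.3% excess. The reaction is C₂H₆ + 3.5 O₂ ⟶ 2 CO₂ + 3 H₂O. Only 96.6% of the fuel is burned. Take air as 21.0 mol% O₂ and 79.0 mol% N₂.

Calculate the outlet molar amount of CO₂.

336 mol/min

Stoichiometric O₂ = 3.5 × 174 = 609 mol/min; O₂ fed = 609 × 2.003 = 1220 mol/min.
N₂ fed = 1220 × 79/21 = 4589 mol/min.
Fuel reacted = 0.966 × 174 → ξ = 168.1 mol/min.
Outlet (n = n₀ + ν ξ):
  C₂H₆: 174 − 1(168.1) = 5.916
  O₂: 1220 − 3.5(168.1) = 631.5
  N₂: 4589 (inert)
  CO₂: 0 + 2(168.1) = 336.2
  H₂O: 0 + 3(168.1) = 504.3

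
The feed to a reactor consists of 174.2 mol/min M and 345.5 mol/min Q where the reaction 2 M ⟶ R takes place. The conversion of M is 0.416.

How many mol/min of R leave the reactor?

36.2 mol/min

M reacted = 0.416 × 174.2 = 72.47 mol/min; ν_M = −2, so ξ = 72.47/2 = 36.23 mol/min.
Outlet amounts (n = n₀ + ν ξ):
  M: 174.2 − 2(36.23) = 101.7
  R: 0 + 1(36.23) = 36.23
  Q: 345.5 (inert)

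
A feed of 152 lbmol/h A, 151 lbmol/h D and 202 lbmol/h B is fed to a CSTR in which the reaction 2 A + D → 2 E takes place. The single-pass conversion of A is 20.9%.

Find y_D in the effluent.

0.276

A reacted = 0.209 × 152 = 31.77 lbmol/h; ν_A = −2, so ξ = 31.77/2 = 15.88 lbmol/h.
Outlet amounts (n = n₀ + ν ξ):
  A: 152 − 2(15.88) = 120.2
  D: 151 − 1(15.88) = 135.1
  E: 0 + 2(15.88) = 31.77
  B: 202 (inert)
Total out = 489.1 lbmol/h; y_D = 135.1 / 489.1 = 0.2762.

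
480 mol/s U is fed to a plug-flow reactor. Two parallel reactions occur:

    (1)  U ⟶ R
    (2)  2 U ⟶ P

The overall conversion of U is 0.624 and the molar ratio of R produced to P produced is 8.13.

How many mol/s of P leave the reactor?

29.6 mol/s

Conversion of U: U consumed = 0.624 × 480 = 299.5 mol/s = 1ξ₁ + 2ξ₂.
Selectivity: 1ξ₁ / (1ξ₂) = 8.13 → ξ₁ = 8.13 ξ₂.
Substitute: (1·8.13 + 2) ξ₂ = 299.5 → ξ₂ = 29.57 mol/s, ξ₁ = 240.4 mol/s.
Outlet amounts (n = n₀ + Σ ν·ξ):
  U: 480 − 1(240.4) − 2(29.57) = 180.5
  R: 0 + 1(240.4) = 240.4
  P: 0 + 1(29.57) = 29.57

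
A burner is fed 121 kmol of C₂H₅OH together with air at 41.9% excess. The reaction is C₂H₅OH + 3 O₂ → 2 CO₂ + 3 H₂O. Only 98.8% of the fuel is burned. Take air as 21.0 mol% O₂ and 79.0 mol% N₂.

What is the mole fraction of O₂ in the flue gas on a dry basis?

0.067

Stoichiometric O₂ = 3 × 121 = 363 kmol; O₂ fed = 363 × 1.419 = 515.1 kmol.
N₂ fed = 515.1 × 79/21 = 1938 kmol.
Fuel reacted = 0.988 × 121 → ξ = 119.5 kmol.
Outlet (n = n₀ + ν ξ):
  C₂H₅OH: 121 − 1(119.5) = 1.452
  O₂: 515.1 − 3(119.5) = 156.5
  N₂: 1938 (inert)
  CO₂: 0 + 2(119.5) = 239.1
  H₂O: 0 + 3(119.5) = 358.6
Dry total = 2335 kmol; y_O₂ (dry) = 156.5 / 2335 = 0.06701.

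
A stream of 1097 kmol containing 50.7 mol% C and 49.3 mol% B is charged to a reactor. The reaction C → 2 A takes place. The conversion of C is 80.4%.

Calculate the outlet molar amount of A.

894 kmol

C reacted = 0.804 × 556.2 = 447.2 kmol; ν_C = −1, so ξ = 447.2/1 = 447.2 kmol.
Outlet amounts (n = n₀ + ν ξ):
  C: 556.2 − 1(447.2) = 109
  A: 0 + 2(447.2) = 894.3
  B: 540.8 (inert)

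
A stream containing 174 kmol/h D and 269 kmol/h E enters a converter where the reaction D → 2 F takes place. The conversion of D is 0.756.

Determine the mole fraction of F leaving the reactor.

D reacted = 0.756 × 174 = 131.5 kmol/h; ν_D = −1, so ξ = 131.5/1 = 131.5 kmol/h.
Outlet amounts (n = n₀ + ν ξ):
  D: 174 − 1(131.5) = 42.46
  F: 0 + 2(131.5) = 263.1
  E: 269 (inert)
Total out = 574.5 kmol/h; y_F = 263.1 / 574.5 = 0.4579.

0.458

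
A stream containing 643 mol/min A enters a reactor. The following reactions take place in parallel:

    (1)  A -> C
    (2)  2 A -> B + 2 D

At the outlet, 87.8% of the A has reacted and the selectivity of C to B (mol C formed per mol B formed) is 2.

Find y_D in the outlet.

0.36

Conversion of A: A consumed = 0.878 × 643 = 564.6 mol/min = 1ξ₁ + 2ξ₂.
Selectivity: 1ξ₁ / (1ξ₂) = 2 → ξ₁ = 2 ξ₂.
Substitute: (1·2 + 2) ξ₂ = 564.6 → ξ₂ = 141.1 mol/min, ξ₁ = 282.3 mol/min.
Outlet amounts (n = n₀ + Σ ν·ξ):
  A: 643 − 1(282.3) − 2(141.1) = 78.45
  C: 0 + 1(282.3) = 282.3
  B: 0 + 1(141.1) = 141.1
  D: 0 + 2(141.1) = 282.3
Total out = 784.1 mol/min; y_D = 282.3 / 784.1 = 0.36.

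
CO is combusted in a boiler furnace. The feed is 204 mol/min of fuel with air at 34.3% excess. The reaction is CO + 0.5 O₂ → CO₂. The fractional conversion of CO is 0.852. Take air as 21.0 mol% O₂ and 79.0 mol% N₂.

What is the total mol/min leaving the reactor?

Stoichiometric O₂ = 0.5 × 204 = 102 mol/min; O₂ fed = 102 × 1.343 = 137 mol/min.
N₂ fed = 137 × 79/21 = 515.3 mol/min.
Fuel reacted = 0.852 × 204 → ξ = 173.8 mol/min.
Outlet (n = n₀ + ν ξ):
  CO: 204 − 1(173.8) = 30.19
  O₂: 137 − 0.5(173.8) = 50.08
  N₂: 515.3 (inert)
  CO₂: 0 + 1(173.8) = 173.8
Total out = 30.19 + 50.08 + 515.3 + 173.8 = 769.4 mol/min.

769 mol/min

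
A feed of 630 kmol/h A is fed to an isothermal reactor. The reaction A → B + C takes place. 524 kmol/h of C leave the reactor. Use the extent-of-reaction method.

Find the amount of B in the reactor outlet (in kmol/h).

For C: n = n₀ + 1ξ → 524 = 0 + 1ξ, giving ξ = 524 kmol/h.
Outlet amounts (n = n₀ + ν ξ):
  A: 630 − 1(524) = 106
  B: 0 + 1(524) = 524
  C: 0 + 1(524) = 524

524 kmol/h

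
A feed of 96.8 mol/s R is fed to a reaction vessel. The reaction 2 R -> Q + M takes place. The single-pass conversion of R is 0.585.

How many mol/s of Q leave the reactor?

28.3 mol/s

R reacted = 0.585 × 96.8 = 56.63 mol/s; ν_R = −2, so ξ = 56.63/2 = 28.31 mol/s.
Outlet amounts (n = n₀ + ν ξ):
  R: 96.8 − 2(28.31) = 40.17
  Q: 0 + 1(28.31) = 28.31
  M: 0 + 1(28.31) = 28.31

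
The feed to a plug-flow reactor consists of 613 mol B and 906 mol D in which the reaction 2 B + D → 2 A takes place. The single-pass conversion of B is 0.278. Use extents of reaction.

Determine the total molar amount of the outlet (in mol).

B reacted = 0.278 × 613 = 170.4 mol; ν_B = −2, so ξ = 170.4/2 = 85.21 mol.
Outlet amounts (n = n₀ + ν ξ):
  B: 613 − 2(85.21) = 442.6
  D: 906 − 1(85.21) = 820.8
  A: 0 + 2(85.21) = 170.4
Total out = 442.6 + 820.8 + 170.4 = 1434 mol.

1430 mol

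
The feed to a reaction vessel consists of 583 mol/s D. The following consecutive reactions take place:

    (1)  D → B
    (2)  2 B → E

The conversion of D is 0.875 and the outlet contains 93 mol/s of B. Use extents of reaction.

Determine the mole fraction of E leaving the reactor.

Conversion of D: D consumed = 1ξ₁ = 0.875 × 583 → ξ₁ = 510.1 mol/s.
B balance: n_B = 0 + 1ξ₁ − 2ξ₂ = 93 → ξ₂ = (1·510.1 − 93)/2 = 208.6 mol/s.
Outlet amounts (n = n₀ + Σ ν·ξ):
  D: 583 − 1(510.1) = 72.88
  B: 0 + 1(510.1) − 2(208.6) = 93
  E: 0 + 1(208.6) = 208.6
Total out = 374.4 mol/s; y_E = 208.6 / 374.4 = 0.557.

0.557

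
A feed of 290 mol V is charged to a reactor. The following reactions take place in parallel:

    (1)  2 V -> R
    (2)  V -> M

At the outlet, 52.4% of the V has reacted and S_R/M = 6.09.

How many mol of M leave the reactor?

Conversion of V: V consumed = 0.524 × 290 = 152 mol = 2ξ₁ + 1ξ₂.
Selectivity: 1ξ₁ / (1ξ₂) = 6.09 → ξ₁ = 6.09 ξ₂.
Substitute: (2·6.09 + 1) ξ₂ = 152 → ξ₂ = 11.53 mol, ξ₁ = 70.22 mol.
Outlet amounts (n = n₀ + Σ ν·ξ):
  V: 290 − 2(70.22) − 1(11.53) = 138
  R: 0 + 1(70.22) = 70.22
  M: 0 + 1(11.53) = 11.53

11.5 mol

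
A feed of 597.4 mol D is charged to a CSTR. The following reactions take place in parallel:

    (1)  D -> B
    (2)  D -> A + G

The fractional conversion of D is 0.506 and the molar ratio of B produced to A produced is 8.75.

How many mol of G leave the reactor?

Conversion of D: D consumed = 0.506 × 597.4 = 302.3 mol = 1ξ₁ + 1ξ₂.
Selectivity: 1ξ₁ / (1ξ₂) = 8.75 → ξ₁ = 8.75 ξ₂.
Substitute: (1·8.75 + 1) ξ₂ = 302.3 → ξ₂ = 31 mol, ξ₁ = 271.3 mol.
Outlet amounts (n = n₀ + Σ ν·ξ):
  D: 597.4 − 1(271.3) − 1(31) = 295.1
  B: 0 + 1(271.3) = 271.3
  A: 0 + 1(31) = 31
  G: 0 + 1(31) = 31

31 mol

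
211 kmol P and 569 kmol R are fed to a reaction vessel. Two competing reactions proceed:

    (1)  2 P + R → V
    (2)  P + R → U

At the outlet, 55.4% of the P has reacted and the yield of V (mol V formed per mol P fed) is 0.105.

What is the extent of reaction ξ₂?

ξ₂ = 72.6 kmol

Yield of V: 1ξ₁ / 211 = 0.105 → ξ₁ = 22.15 kmol.
Conversion of P: 2ξ₁ + 1ξ₂ = 0.554 × 211 = 116.9 → ξ₂ = 72.58 kmol.
Outlet amounts (n = n₀ + Σ ν·ξ):
  P: 211 − 2(22.15) − 1(72.58) = 94.11
  R: 569 − 1(22.15) − 1(72.58) = 474.3
  V: 0 + 1(22.15) = 22.15
  U: 0 + 1(72.58) = 72.58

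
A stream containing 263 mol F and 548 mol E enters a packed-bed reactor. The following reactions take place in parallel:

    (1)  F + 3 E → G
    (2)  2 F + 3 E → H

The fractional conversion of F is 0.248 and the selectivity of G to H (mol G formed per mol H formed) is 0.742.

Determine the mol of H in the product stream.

Conversion of F: F consumed = 0.248 × 263 = 65.22 mol = 1ξ₁ + 2ξ₂.
Selectivity: 1ξ₁ / (1ξ₂) = 0.742 → ξ₁ = 0.742 ξ₂.
Substitute: (1·0.742 + 2) ξ₂ = 65.22 → ξ₂ = 23.79 mol, ξ₁ = 17.65 mol.
Outlet amounts (n = n₀ + Σ ν·ξ):
  F: 263 − 1(17.65) − 2(23.79) = 197.8
  E: 548 − 3(17.65) − 3(23.79) = 423.7
  G: 0 + 1(17.65) = 17.65
  H: 0 + 1(23.79) = 23.79

23.8 mol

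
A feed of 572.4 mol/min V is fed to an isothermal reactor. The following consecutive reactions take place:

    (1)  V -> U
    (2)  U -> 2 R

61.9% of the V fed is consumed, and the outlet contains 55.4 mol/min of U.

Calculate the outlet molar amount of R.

Conversion of V: V consumed = 1ξ₁ = 0.619 × 572.4 → ξ₁ = 354.3 mol/min.
U balance: n_U = 0 + 1ξ₁ − 1ξ₂ = 55.4 → ξ₂ = (1·354.3 − 55.4)/1 = 298.9 mol/min.
Outlet amounts (n = n₀ + Σ ν·ξ):
  V: 572.4 − 1(354.3) = 218.1
  U: 0 + 1(354.3) − 1(298.9) = 55.4
  R: 0 + 2(298.9) = 597.8

598 mol/min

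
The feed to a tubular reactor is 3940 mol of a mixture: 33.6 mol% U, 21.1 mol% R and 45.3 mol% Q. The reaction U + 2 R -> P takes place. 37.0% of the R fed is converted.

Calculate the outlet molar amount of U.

1170 mol

R reacted = 0.37 × 831.3 = 307.6 mol; ν_R = −2, so ξ = 307.6/2 = 153.8 mol.
Outlet amounts (n = n₀ + ν ξ):
  U: 1324 − 1(153.8) = 1170
  R: 831.3 − 2(153.8) = 523.7
  P: 0 + 1(153.8) = 153.8
  Q: 1785 (inert)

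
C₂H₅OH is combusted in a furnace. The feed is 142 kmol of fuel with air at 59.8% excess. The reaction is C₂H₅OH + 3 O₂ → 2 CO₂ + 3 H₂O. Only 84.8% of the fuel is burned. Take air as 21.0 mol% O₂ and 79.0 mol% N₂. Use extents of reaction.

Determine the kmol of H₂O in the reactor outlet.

361 kmol

Stoichiometric O₂ = 3 × 142 = 426 kmol; O₂ fed = 426 × 1.598 = 680.7 kmol.
N₂ fed = 680.7 × 79/21 = 2561 kmol.
Fuel reacted = 0.848 × 142 → ξ = 120.4 kmol.
Outlet (n = n₀ + ν ξ):
  C₂H₅OH: 142 − 1(120.4) = 21.58
  O₂: 680.7 − 3(120.4) = 319.5
  N₂: 2561 (inert)
  CO₂: 0 + 2(120.4) = 240.8
  H₂O: 0 + 3(120.4) = 361.2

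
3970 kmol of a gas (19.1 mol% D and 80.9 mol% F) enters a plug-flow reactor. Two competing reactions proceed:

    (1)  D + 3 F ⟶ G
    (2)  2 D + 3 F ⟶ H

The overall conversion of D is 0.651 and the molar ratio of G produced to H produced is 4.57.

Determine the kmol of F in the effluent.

Conversion of D: D consumed = 0.651 × 758.3 = 493.6 kmol = 1ξ₁ + 2ξ₂.
Selectivity: 1ξ₁ / (1ξ₂) = 4.57 → ξ₁ = 4.57 ξ₂.
Substitute: (1·4.57 + 2) ξ₂ = 493.6 → ξ₂ = 75.13 kmol, ξ₁ = 343.4 kmol.
Outlet amounts (n = n₀ + Σ ν·ξ):
  D: 758.3 − 1(343.4) − 2(75.13) = 264.6
  F: 3212 − 3(343.4) − 3(75.13) = 1956
  G: 0 + 1(343.4) = 343.4
  H: 0 + 1(75.13) = 75.13

1960 kmol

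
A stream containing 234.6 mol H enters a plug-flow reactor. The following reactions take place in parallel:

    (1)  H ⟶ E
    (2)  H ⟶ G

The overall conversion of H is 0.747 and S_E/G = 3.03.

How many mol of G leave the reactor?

Conversion of H: H consumed = 0.747 × 234.6 = 175.2 mol = 1ξ₁ + 1ξ₂.
Selectivity: 1ξ₁ / (1ξ₂) = 3.03 → ξ₁ = 3.03 ξ₂.
Substitute: (1·3.03 + 1) ξ₂ = 175.2 → ξ₂ = 43.49 mol, ξ₁ = 131.8 mol.
Outlet amounts (n = n₀ + Σ ν·ξ):
  H: 234.6 − 1(131.8) − 1(43.49) = 59.35
  E: 0 + 1(131.8) = 131.8
  G: 0 + 1(43.49) = 43.49

43.5 mol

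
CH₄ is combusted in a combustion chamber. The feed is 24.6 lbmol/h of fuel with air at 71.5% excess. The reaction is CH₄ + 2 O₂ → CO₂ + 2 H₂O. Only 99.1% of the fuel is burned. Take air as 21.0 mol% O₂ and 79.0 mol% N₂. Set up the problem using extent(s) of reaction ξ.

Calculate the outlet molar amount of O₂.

35.6 lbmol/h

Stoichiometric O₂ = 2 × 24.6 = 49.2 lbmol/h; O₂ fed = 49.2 × 1.715 = 84.38 lbmol/h.
N₂ fed = 84.38 × 79/21 = 317.4 lbmol/h.
Fuel reacted = 0.991 × 24.6 → ξ = 24.38 lbmol/h.
Outlet (n = n₀ + ν ξ):
  CH₄: 24.6 − 1(24.38) = 0.2214
  O₂: 84.38 − 2(24.38) = 35.62
  N₂: 317.4 (inert)
  CO₂: 0 + 1(24.38) = 24.38
  H₂O: 0 + 2(24.38) = 48.76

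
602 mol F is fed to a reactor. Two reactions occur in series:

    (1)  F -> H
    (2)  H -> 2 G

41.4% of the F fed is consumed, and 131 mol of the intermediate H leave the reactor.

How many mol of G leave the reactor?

Conversion of F: F consumed = 1ξ₁ = 0.414 × 602 → ξ₁ = 249.2 mol.
H balance: n_H = 0 + 1ξ₁ − 1ξ₂ = 131 → ξ₂ = (1·249.2 − 131)/1 = 118.2 mol.
Outlet amounts (n = n₀ + Σ ν·ξ):
  F: 602 − 1(249.2) = 352.8
  H: 0 + 1(249.2) − 1(118.2) = 131
  G: 0 + 2(118.2) = 236.5

236 mol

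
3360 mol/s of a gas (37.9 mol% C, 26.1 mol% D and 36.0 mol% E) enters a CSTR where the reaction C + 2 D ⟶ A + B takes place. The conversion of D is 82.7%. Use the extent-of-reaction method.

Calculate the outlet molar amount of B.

363 mol/s

D reacted = 0.827 × 877 = 725.2 mol/s; ν_D = −2, so ξ = 725.2/2 = 362.6 mol/s.
Outlet amounts (n = n₀ + ν ξ):
  C: 1273 − 1(362.6) = 910.8
  D: 877 − 2(362.6) = 151.7
  A: 0 + 1(362.6) = 362.6
  B: 0 + 1(362.6) = 362.6
  E: 1210 (inert)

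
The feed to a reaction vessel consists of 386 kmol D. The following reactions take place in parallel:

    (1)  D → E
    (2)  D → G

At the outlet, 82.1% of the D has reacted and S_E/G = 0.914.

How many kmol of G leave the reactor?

Conversion of D: D consumed = 0.821 × 386 = 316.9 kmol = 1ξ₁ + 1ξ₂.
Selectivity: 1ξ₁ / (1ξ₂) = 0.914 → ξ₁ = 0.914 ξ₂.
Substitute: (1·0.914 + 1) ξ₂ = 316.9 → ξ₂ = 165.6 kmol, ξ₁ = 151.3 kmol.
Outlet amounts (n = n₀ + Σ ν·ξ):
  D: 386 − 1(151.3) − 1(165.6) = 69.09
  E: 0 + 1(151.3) = 151.3
  G: 0 + 1(165.6) = 165.6

166 kmol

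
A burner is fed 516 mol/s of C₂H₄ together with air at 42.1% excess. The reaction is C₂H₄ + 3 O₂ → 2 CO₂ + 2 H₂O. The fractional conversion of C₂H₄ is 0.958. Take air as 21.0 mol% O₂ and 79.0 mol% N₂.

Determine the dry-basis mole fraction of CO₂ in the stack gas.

0.0988

Stoichiometric O₂ = 3 × 516 = 1548 mol/s; O₂ fed = 1548 × 1.421 = 2200 mol/s.
N₂ fed = 2200 × 79/21 = 8275 mol/s.
Fuel reacted = 0.958 × 516 → ξ = 494.3 mol/s.
Outlet (n = n₀ + ν ξ):
  C₂H₄: 516 − 1(494.3) = 21.67
  O₂: 2200 − 3(494.3) = 716.7
  N₂: 8275 (inert)
  CO₂: 0 + 2(494.3) = 988.7
  H₂O: 0 + 2(494.3) = 988.7
Dry total = 10000 mol/s; y_CO₂ (dry) = 988.7 / 10000 = 0.09884.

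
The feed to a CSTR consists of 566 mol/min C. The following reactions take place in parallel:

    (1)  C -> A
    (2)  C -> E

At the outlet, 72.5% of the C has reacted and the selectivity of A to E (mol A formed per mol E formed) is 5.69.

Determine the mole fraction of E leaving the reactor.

Conversion of C: C consumed = 0.725 × 566 = 410.3 mol/min = 1ξ₁ + 1ξ₂.
Selectivity: 1ξ₁ / (1ξ₂) = 5.69 → ξ₁ = 5.69 ξ₂.
Substitute: (1·5.69 + 1) ξ₂ = 410.3 → ξ₂ = 61.34 mol/min, ξ₁ = 349 mol/min.
Outlet amounts (n = n₀ + Σ ν·ξ):
  C: 566 − 1(349) − 1(61.34) = 155.7
  A: 0 + 1(349) = 349
  E: 0 + 1(61.34) = 61.34
Total out = 566 mol/min; y_E = 61.34 / 566 = 0.1084.

0.108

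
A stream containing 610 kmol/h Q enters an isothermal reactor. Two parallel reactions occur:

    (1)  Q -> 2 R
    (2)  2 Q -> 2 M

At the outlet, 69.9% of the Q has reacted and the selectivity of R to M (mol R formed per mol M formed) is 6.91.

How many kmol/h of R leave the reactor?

Conversion of Q: Q consumed = 0.699 × 610 = 426.4 kmol/h = 1ξ₁ + 2ξ₂.
Selectivity: 2ξ₁ / (2ξ₂) = 6.91 → ξ₁ = 6.91 ξ₂.
Substitute: (1·6.91 + 2) ξ₂ = 426.4 → ξ₂ = 47.86 kmol/h, ξ₁ = 330.7 kmol/h.
Outlet amounts (n = n₀ + Σ ν·ξ):
  Q: 610 − 1(330.7) − 2(47.86) = 183.6
  R: 0 + 2(330.7) = 661.4
  M: 0 + 2(47.86) = 95.71

661 kmol/h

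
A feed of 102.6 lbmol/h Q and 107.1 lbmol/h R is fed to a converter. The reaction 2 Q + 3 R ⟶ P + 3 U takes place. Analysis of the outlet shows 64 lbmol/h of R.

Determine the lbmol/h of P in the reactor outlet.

For R: n = n₀ − 3ξ → 64 = 107.1 − 3ξ, giving ξ = 14.37 lbmol/h.
Outlet amounts (n = n₀ + ν ξ):
  Q: 102.6 − 2(14.37) = 73.87
  R: 107.1 − 3(14.37) = 64
  P: 0 + 1(14.37) = 14.37
  U: 0 + 3(14.37) = 43.1

14.4 lbmol/h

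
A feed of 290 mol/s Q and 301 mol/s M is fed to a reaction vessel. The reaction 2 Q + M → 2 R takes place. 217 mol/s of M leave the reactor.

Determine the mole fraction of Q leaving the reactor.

0.241

For M: n = n₀ − 1ξ → 217 = 301 − 1ξ, giving ξ = 84 mol/s.
Outlet amounts (n = n₀ + ν ξ):
  Q: 290 − 2(84) = 122
  M: 301 − 1(84) = 217
  R: 0 + 2(84) = 168
Total out = 507 mol/s; y_Q = 122 / 507 = 0.2406.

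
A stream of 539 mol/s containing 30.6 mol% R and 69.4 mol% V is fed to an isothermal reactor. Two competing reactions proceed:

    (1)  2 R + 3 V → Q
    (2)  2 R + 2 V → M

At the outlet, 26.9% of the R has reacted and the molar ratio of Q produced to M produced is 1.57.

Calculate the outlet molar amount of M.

Conversion of R: R consumed = 0.269 × 164.9 = 44.37 mol/s = 2ξ₁ + 2ξ₂.
Selectivity: 1ξ₁ / (1ξ₂) = 1.57 → ξ₁ = 1.57 ξ₂.
Substitute: (2·1.57 + 2) ξ₂ = 44.37 → ξ₂ = 8.632 mol/s, ξ₁ = 13.55 mol/s.
Outlet amounts (n = n₀ + Σ ν·ξ):
  R: 164.9 − 2(13.55) − 2(8.632) = 120.6
  V: 374.1 − 3(13.55) − 2(8.632) = 316.1
  Q: 0 + 1(13.55) = 13.55
  M: 0 + 1(8.632) = 8.632

8.63 mol/s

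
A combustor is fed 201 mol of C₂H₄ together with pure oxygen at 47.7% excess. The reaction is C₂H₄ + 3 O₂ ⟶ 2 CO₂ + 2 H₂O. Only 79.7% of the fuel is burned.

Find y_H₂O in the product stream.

0.294

Stoichiometric O₂ = 3 × 201 = 603 mol; O₂ fed = 603 × 1.477 = 890.6 mol.
Fuel reacted = 0.797 × 201 → ξ = 160.2 mol.
Outlet (n = n₀ + ν ξ):
  C₂H₄: 201 − 1(160.2) = 40.8
  O₂: 890.6 − 3(160.2) = 410
  CO₂: 0 + 2(160.2) = 320.4
  H₂O: 0 + 2(160.2) = 320.4
Total out = 1092 mol; y_H₂O = 320.4 / 1092 = 0.2935.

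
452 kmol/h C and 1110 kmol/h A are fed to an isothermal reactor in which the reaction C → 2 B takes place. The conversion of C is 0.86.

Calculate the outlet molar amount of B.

C reacted = 0.86 × 452 = 388.7 kmol/h; ν_C = −1, so ξ = 388.7/1 = 388.7 kmol/h.
Outlet amounts (n = n₀ + ν ξ):
  C: 452 − 1(388.7) = 63.28
  B: 0 + 2(388.7) = 777.4
  A: 1110 (inert)

777 kmol/h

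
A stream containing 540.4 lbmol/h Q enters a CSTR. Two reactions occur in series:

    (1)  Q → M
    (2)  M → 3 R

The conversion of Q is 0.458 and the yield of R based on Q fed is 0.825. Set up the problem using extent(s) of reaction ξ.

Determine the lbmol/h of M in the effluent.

98.9 lbmol/h

Conversion of Q: Q consumed = 1ξ₁ = 0.458 × 540.4 → ξ₁ = 247.5 lbmol/h.
Yield of R: 3ξ₂ / 540.4 = 0.825 → ξ₂ = 148.6 lbmol/h.
Outlet amounts (n = n₀ + Σ ν·ξ):
  Q: 540.4 − 1(247.5) = 292.9
  M: 0 + 1(247.5) − 1(148.6) = 98.89
  R: 0 + 3(148.6) = 445.8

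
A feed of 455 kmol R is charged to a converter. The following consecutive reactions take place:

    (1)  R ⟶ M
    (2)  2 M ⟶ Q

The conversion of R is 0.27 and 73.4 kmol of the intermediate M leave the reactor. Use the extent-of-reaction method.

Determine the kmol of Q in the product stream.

24.7 kmol

Conversion of R: R consumed = 1ξ₁ = 0.27 × 455 → ξ₁ = 122.9 kmol.
M balance: n_M = 0 + 1ξ₁ − 2ξ₂ = 73.4 → ξ₂ = (1·122.9 − 73.4)/2 = 24.73 kmol.
Outlet amounts (n = n₀ + Σ ν·ξ):
  R: 455 − 1(122.9) = 332.1
  M: 0 + 1(122.9) − 2(24.73) = 73.4
  Q: 0 + 1(24.73) = 24.73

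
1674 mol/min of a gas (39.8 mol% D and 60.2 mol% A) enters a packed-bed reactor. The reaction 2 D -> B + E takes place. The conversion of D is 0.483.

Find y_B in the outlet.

0.0961

D reacted = 0.483 × 666.3 = 321.8 mol/min; ν_D = −2, so ξ = 321.8/2 = 160.9 mol/min.
Outlet amounts (n = n₀ + ν ξ):
  D: 666.3 − 2(160.9) = 344.5
  B: 0 + 1(160.9) = 160.9
  E: 0 + 1(160.9) = 160.9
  A: 1008 (inert)
Total out = 1674 mol/min; y_B = 160.9 / 1674 = 0.09612.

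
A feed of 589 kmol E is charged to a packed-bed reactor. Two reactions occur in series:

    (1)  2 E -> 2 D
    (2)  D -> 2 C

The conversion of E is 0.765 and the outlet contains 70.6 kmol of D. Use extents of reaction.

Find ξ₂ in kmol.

ξ₂ = 380 kmol

Conversion of E: E consumed = 2ξ₁ = 0.765 × 589 → ξ₁ = 225.3 kmol.
D balance: n_D = 0 + 2ξ₁ − 1ξ₂ = 70.6 → ξ₂ = (2·225.3 − 70.6)/1 = 380 kmol.
Outlet amounts (n = n₀ + Σ ν·ξ):
  E: 589 − 2(225.3) = 138.4
  D: 0 + 2(225.3) − 1(380) = 70.6
  C: 0 + 2(380) = 760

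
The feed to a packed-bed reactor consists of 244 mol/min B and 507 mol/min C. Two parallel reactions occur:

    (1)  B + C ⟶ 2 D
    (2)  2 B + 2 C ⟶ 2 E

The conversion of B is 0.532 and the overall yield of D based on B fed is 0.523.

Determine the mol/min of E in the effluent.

66 mol/min

Yield of D: 2ξ₁ / 244 = 0.523 → ξ₁ = 63.81 mol/min.
Conversion of B: 1ξ₁ + 2ξ₂ = 0.532 × 244 = 129.8 → ξ₂ = 33 mol/min.
Outlet amounts (n = n₀ + Σ ν·ξ):
  B: 244 − 1(63.81) − 2(33) = 114.2
  C: 507 − 1(63.81) − 2(33) = 377.2
  D: 0 + 2(63.81) = 127.6
  E: 0 + 2(33) = 66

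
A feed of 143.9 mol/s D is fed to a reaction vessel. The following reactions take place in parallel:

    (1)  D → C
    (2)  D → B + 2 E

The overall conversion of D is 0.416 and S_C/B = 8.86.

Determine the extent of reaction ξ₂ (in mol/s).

Conversion of D: D consumed = 0.416 × 143.9 = 59.86 mol/s = 1ξ₁ + 1ξ₂.
Selectivity: 1ξ₁ / (1ξ₂) = 8.86 → ξ₁ = 8.86 ξ₂.
Substitute: (1·8.86 + 1) ξ₂ = 59.86 → ξ₂ = 6.071 mol/s, ξ₁ = 53.79 mol/s.
Outlet amounts (n = n₀ + Σ ν·ξ):
  D: 143.9 − 1(53.79) − 1(6.071) = 84.04
  C: 0 + 1(53.79) = 53.79
  B: 0 + 1(6.071) = 6.071
  E: 0 + 2(6.071) = 12.14

ξ₂ = 6.07 mol/s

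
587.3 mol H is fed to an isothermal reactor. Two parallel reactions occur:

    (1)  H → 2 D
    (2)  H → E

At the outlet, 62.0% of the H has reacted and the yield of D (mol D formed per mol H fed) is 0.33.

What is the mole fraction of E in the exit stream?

0.391

Yield of D: 2ξ₁ / 587.3 = 0.33 → ξ₁ = 96.9 mol.
Conversion of H: 1ξ₁ + 1ξ₂ = 0.62 × 587.3 = 364.1 → ξ₂ = 267.2 mol.
Outlet amounts (n = n₀ + Σ ν·ξ):
  H: 587.3 − 1(96.9) − 1(267.2) = 223.2
  D: 0 + 2(96.9) = 193.8
  E: 0 + 1(267.2) = 267.2
Total out = 684.2 mol; y_E = 267.2 / 684.2 = 0.3906.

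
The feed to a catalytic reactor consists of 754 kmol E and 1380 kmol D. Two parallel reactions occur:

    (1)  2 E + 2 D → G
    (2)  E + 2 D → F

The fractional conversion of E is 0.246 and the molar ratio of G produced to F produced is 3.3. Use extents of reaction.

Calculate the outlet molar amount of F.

24.4 kmol

Conversion of E: E consumed = 0.246 × 754 = 185.5 kmol = 2ξ₁ + 1ξ₂.
Selectivity: 1ξ₁ / (1ξ₂) = 3.3 → ξ₁ = 3.3 ξ₂.
Substitute: (2·3.3 + 1) ξ₂ = 185.5 → ξ₂ = 24.41 kmol, ξ₁ = 80.54 kmol.
Outlet amounts (n = n₀ + Σ ν·ξ):
  E: 754 − 2(80.54) − 1(24.41) = 568.5
  D: 1380 − 2(80.54) − 2(24.41) = 1170
  G: 0 + 1(80.54) = 80.54
  F: 0 + 1(24.41) = 24.41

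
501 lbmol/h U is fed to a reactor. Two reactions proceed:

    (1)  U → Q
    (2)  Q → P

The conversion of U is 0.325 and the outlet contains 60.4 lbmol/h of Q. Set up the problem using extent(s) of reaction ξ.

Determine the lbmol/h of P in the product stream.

102 lbmol/h

Conversion of U: U consumed = 1ξ₁ = 0.325 × 501 → ξ₁ = 162.8 lbmol/h.
Q balance: n_Q = 0 + 1ξ₁ − 1ξ₂ = 60.4 → ξ₂ = (1·162.8 − 60.4)/1 = 102.4 lbmol/h.
Outlet amounts (n = n₀ + Σ ν·ξ):
  U: 501 − 1(162.8) = 338.2
  Q: 0 + 1(162.8) − 1(102.4) = 60.4
  P: 0 + 1(102.4) = 102.4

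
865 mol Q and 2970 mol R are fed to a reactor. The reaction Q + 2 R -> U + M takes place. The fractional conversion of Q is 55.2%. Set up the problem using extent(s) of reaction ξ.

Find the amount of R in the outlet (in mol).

Q reacted = 0.552 × 865 = 477.5 mol; ν_Q = −1, so ξ = 477.5/1 = 477.5 mol.
Outlet amounts (n = n₀ + ν ξ):
  Q: 865 − 1(477.5) = 387.5
  R: 2970 − 2(477.5) = 2015
  U: 0 + 1(477.5) = 477.5
  M: 0 + 1(477.5) = 477.5

2020 mol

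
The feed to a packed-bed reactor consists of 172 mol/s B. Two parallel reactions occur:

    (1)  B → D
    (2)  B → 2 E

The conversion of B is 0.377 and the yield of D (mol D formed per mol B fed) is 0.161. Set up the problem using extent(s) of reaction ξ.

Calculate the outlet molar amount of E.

74.3 mol/s

Yield of D: 1ξ₁ / 172 = 0.161 → ξ₁ = 27.69 mol/s.
Conversion of B: 1ξ₁ + 1ξ₂ = 0.377 × 172 = 64.84 → ξ₂ = 37.15 mol/s.
Outlet amounts (n = n₀ + Σ ν·ξ):
  B: 172 − 1(27.69) − 1(37.15) = 107.2
  D: 0 + 1(27.69) = 27.69
  E: 0 + 2(37.15) = 74.3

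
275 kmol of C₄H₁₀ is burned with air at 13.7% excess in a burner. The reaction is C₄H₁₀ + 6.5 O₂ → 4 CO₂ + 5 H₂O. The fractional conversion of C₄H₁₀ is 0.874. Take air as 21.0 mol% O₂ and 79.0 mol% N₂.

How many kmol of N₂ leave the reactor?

7650 kmol

Stoichiometric O₂ = 6.5 × 275 = 1788 kmol; O₂ fed = 1788 × 1.137 = 2032 kmol.
N₂ fed = 2032 × 79/21 = 7646 kmol.
Fuel reacted = 0.874 × 275 → ξ = 240.3 kmol.
Outlet (n = n₀ + ν ξ):
  C₄H₁₀: 275 − 1(240.3) = 34.65
  O₂: 2032 − 6.5(240.3) = 470.1
  N₂: 7646 (inert)
  CO₂: 0 + 4(240.3) = 961.4
  H₂O: 0 + 5(240.3) = 1202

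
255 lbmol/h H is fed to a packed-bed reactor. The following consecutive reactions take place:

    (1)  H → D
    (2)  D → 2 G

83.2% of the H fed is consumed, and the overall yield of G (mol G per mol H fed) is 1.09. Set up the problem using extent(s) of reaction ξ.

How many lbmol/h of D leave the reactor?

Conversion of H: H consumed = 1ξ₁ = 0.832 × 255 → ξ₁ = 212.2 lbmol/h.
Yield of G: 2ξ₂ / 255 = 1.09 → ξ₂ = 139 lbmol/h.
Outlet amounts (n = n₀ + Σ ν·ξ):
  H: 255 − 1(212.2) = 42.84
  D: 0 + 1(212.2) − 1(139) = 73.18
  G: 0 + 2(139) = 278

73.2 lbmol/h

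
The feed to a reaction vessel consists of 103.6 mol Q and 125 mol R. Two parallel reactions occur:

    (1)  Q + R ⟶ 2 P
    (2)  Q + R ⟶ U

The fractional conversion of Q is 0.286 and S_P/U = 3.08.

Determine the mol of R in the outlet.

95.4 mol

Conversion of Q: Q consumed = 0.286 × 103.6 = 29.63 mol = 1ξ₁ + 1ξ₂.
Selectivity: 2ξ₁ / (1ξ₂) = 3.08 → ξ₁ = 1.54 ξ₂.
Substitute: (1·1.54 + 1) ξ₂ = 29.63 → ξ₂ = 11.67 mol, ξ₁ = 17.96 mol.
Outlet amounts (n = n₀ + Σ ν·ξ):
  Q: 103.6 − 1(17.96) − 1(11.67) = 73.97
  R: 125 − 1(17.96) − 1(11.67) = 95.37
  P: 0 + 2(17.96) = 35.93
  U: 0 + 1(11.67) = 11.67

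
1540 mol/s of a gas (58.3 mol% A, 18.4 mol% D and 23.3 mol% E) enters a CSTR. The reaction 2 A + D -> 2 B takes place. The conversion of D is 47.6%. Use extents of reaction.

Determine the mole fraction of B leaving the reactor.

D reacted = 0.476 × 283.4 = 134.9 mol/s; ν_D = −1, so ξ = 134.9/1 = 134.9 mol/s.
Outlet amounts (n = n₀ + ν ξ):
  A: 897.8 − 2(134.9) = 628.1
  D: 283.4 − 1(134.9) = 148.5
  B: 0 + 2(134.9) = 269.8
  E: 358.8 (inert)
Total out = 1405 mol/s; y_B = 269.8 / 1405 = 0.192.

0.192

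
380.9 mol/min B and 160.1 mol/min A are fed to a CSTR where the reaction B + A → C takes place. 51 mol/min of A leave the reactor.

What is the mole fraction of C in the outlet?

0.253

For A: n = n₀ − 1ξ → 51 = 160.1 − 1ξ, giving ξ = 109.1 mol/min.
Outlet amounts (n = n₀ + ν ξ):
  B: 380.9 − 1(109.1) = 271.8
  A: 160.1 − 1(109.1) = 51
  C: 0 + 1(109.1) = 109.1
Total out = 431.9 mol/min; y_C = 109.1 / 431.9 = 0.2526.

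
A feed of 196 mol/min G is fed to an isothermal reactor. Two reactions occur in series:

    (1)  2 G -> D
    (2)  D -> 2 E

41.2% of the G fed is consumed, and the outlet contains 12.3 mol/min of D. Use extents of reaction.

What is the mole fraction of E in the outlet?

0.306

Conversion of G: G consumed = 2ξ₁ = 0.412 × 196 → ξ₁ = 40.38 mol/min.
D balance: n_D = 0 + 1ξ₁ − 1ξ₂ = 12.3 → ξ₂ = (1·40.38 − 12.3)/1 = 28.08 mol/min.
Outlet amounts (n = n₀ + Σ ν·ξ):
  G: 196 − 2(40.38) = 115.2
  D: 0 + 1(40.38) − 1(28.08) = 12.3
  E: 0 + 2(28.08) = 56.15
Total out = 183.7 mol/min; y_E = 56.15 / 183.7 = 0.3057.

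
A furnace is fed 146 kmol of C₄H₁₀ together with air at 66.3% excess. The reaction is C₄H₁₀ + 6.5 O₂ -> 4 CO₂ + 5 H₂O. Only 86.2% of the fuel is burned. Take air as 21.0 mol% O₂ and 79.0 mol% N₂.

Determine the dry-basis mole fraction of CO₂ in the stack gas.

0.0697

Stoichiometric O₂ = 6.5 × 146 = 949 kmol; O₂ fed = 949 × 1.663 = 1578 kmol.
N₂ fed = 1578 × 79/21 = 5937 kmol.
Fuel reacted = 0.862 × 146 → ξ = 125.9 kmol.
Outlet (n = n₀ + ν ξ):
  C₄H₁₀: 146 − 1(125.9) = 20.15
  O₂: 1578 − 6.5(125.9) = 760.1
  N₂: 5937 (inert)
  CO₂: 0 + 4(125.9) = 503.4
  H₂O: 0 + 5(125.9) = 629.3
Dry total = 7221 kmol; y_CO₂ (dry) = 503.4 / 7221 = 0.06972.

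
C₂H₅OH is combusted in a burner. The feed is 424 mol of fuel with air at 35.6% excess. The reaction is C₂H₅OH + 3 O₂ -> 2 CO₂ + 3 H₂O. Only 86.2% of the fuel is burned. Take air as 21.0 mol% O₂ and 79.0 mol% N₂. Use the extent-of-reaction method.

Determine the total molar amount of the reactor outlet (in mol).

Stoichiometric O₂ = 3 × 424 = 1272 mol; O₂ fed = 1272 × 1.356 = 1725 mol.
N₂ fed = 1725 × 79/21 = 6489 mol.
Fuel reacted = 0.862 × 424 → ξ = 365.5 mol.
Outlet (n = n₀ + ν ξ):
  C₂H₅OH: 424 − 1(365.5) = 58.51
  O₂: 1725 − 3(365.5) = 628.4
  N₂: 6489 (inert)
  CO₂: 0 + 2(365.5) = 731
  H₂O: 0 + 3(365.5) = 1096
Total out = 58.51 + 628.4 + 6489 + 731 + 1096 = 9003 mol.

9000 mol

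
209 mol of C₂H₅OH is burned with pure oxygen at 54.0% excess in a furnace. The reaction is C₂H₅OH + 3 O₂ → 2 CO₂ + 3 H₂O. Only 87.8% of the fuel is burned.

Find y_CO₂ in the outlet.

Stoichiometric O₂ = 3 × 209 = 627 mol; O₂ fed = 627 × 1.540 = 965.6 mol.
Fuel reacted = 0.878 × 209 → ξ = 183.5 mol.
Outlet (n = n₀ + ν ξ):
  C₂H₅OH: 209 − 1(183.5) = 25.5
  O₂: 965.6 − 3(183.5) = 415.1
  CO₂: 0 + 2(183.5) = 367
  H₂O: 0 + 3(183.5) = 550.5
Total out = 1358 mol; y_CO₂ = 367 / 1358 = 0.2702.

0.27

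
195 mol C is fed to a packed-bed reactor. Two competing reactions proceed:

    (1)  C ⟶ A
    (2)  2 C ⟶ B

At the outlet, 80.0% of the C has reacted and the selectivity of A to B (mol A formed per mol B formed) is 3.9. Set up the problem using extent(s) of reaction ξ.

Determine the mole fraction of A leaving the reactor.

Conversion of C: C consumed = 0.8 × 195 = 156 mol = 1ξ₁ + 2ξ₂.
Selectivity: 1ξ₁ / (1ξ₂) = 3.9 → ξ₁ = 3.9 ξ₂.
Substitute: (1·3.9 + 2) ξ₂ = 156 → ξ₂ = 26.44 mol, ξ₁ = 103.1 mol.
Outlet amounts (n = n₀ + Σ ν·ξ):
  C: 195 − 1(103.1) − 2(26.44) = 39
  A: 0 + 1(103.1) = 103.1
  B: 0 + 1(26.44) = 26.44
Total out = 168.6 mol; y_A = 103.1 / 168.6 = 0.6118.

0.612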